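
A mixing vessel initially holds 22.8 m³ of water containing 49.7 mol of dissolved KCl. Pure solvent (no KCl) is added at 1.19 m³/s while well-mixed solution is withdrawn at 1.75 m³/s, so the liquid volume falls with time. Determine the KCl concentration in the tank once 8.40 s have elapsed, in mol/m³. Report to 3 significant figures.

Let m(t) be the amount of KCl. Volume: V(t) = V₀ + (Q_in − Q_out) t = 22.8 − 0.56000 t; V(8.40) = 18.096 m³.
Species balance (pure solvent in): dm/dt = −Q_out · m/V(t).
Separate: dm/m = −Q_out dt/V(t) ⇒ ln(m/m₀) = −(Q_out/(Q_in−Q_out)) ln(V/V₀).
m = m₀ (V₀/V)^(Q_out/(Q_in−Q_out)) = 49.7 × (22.8/18.096)^(-3.1250) = 24.141 mol.
C = m/V = 24.141/18.096 = 1.3341 mol/m³.

1.33 mol/m³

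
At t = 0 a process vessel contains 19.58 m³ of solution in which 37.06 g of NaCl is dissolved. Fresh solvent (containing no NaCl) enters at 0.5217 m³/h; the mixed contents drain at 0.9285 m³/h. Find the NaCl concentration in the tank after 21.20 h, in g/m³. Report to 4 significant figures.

Total volume: dV/dt = Q_in − Q_out = -0.406800 m³/h, so V(t) = 19.58 − 0.406800 t and V(21.20) = 10.9558 m³.
Species balance (pure solvent in): dm/dt = −Q_out · m/V(t).
dm/m = −Q_out dt/(V₀ − 0.406800 t); integrating gives ln(m/m₀) = −(Q_out/(Q_in−Q_out)) ln(V/V₀).
m = m₀ (V₀/V)^(Q_out/(Q_in−Q_out)) = 37.06 × (19.58/10.9558)^(-2.28245) = 9.84798 g.
C = m/V = 9.84798/10.9558 = 0.898880 g/m³.

0.8989 g/m³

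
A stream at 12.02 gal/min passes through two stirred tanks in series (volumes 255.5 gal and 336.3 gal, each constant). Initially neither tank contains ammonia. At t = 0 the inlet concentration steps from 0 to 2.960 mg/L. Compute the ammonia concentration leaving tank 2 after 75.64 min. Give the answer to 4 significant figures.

2.402 mg/L

Time constants: τᵢ = Vᵢ/Q for each well-mixed tank.
τ₁ = 255.5/12.02 = 21.2562 min; τ₂ = 336.3/12.02 = 27.9784 min.
Tank 1: C₁ = C_in(1 − e^(−t/τ₁)). Tank 2 (τ₁ ≠ τ₂): C₂ = C_in[1 − (τ₁ e^(−t/τ₁) − τ₂ e^(−t/τ₂))/(τ₁ − τ₂)].
At t = 75.64: e^(−t/τ₁) = 0.0284820, e^(−t/τ₂) = 0.0669696.
C₂ = 2.960·[1 − (21.2562·0.0284820 − 27.9784·0.0669696)/(-6.72213)] = 2.960·0.811328 = 2.40153 mg/L.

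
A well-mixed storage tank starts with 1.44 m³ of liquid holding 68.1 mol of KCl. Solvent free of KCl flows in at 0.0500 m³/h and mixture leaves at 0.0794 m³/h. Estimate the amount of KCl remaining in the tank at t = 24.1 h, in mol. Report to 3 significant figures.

Total volume: dV/dt = Q_in − Q_out = -0.029400 m³/h, so V(t) = 1.44 − 0.029400 t and V(24.1) = 0.73146 m³.
Species balance (pure solvent in): dm/dt = −Q_out · m/V(t).
Separate: dm/m = −Q_out dt/V(t) ⇒ ln(m/m₀) = −(Q_out/(Q_in−Q_out)) ln(V/V₀).
m = m₀ (V₀/V)^(Q_out/(Q_in−Q_out)) = 68.1 × (1.44/0.73146)^(-2.7007) = 10.932 mol.

10.9 mol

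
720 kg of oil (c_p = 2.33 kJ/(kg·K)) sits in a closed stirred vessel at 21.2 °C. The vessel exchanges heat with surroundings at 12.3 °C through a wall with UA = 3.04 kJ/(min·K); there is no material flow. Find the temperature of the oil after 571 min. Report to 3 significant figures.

Lumped-capacitance energy balance: M c_p dT/dt = UA(T_amb − T).
dT/dt = (T_ss − T)/τ with T_ss = T_amb = 12.300 °C, τ = M c_p/UA = 720·2.33/3.04 = 551.84 min.
Solution: T(t) = T_ss + (T₀ − T_ss) e^(−t/τ).
T(571) = 12.300 + (8.9000)·0.35533 = 15.462 °C.

15.5 °C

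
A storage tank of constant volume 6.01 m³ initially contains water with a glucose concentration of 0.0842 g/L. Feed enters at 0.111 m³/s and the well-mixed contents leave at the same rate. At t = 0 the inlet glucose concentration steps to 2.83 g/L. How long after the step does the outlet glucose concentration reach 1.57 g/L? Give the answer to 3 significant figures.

Species balance: V dC/dt = Q(C_in − C) ⇒ τ = V/Q = 54.144 s.
C(t) = C_in + (C₀ − C_in) e^(−t/τ). Set C = 1.57 and solve for t:
e^(−t/τ) = (C − C_in)/(C₀ − C_in) = (1.57 − 2.83)/(0.0842 − 2.83) = 0.45888
t = −τ ln(…) = 54.144 × 0.77896 = 42.176 s.

42.2 s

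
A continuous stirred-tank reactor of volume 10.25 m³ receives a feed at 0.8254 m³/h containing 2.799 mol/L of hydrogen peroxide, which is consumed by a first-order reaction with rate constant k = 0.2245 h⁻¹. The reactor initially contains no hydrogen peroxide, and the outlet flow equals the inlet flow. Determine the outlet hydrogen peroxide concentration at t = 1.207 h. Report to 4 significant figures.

V dC/dt = Q(C_in − C) − k V C.
dC/dt = (Q/V) C_in − (Q/V + k) C; effective rate a = Q/V + k = 0.0805268 + 0.2245 = 0.305027 h⁻¹.
C_ss = Q C_in/(Q + kV) = 0.738934 mol/L; C(t) = C_ss + (C₀ − C_ss) e^(−a t).
C(1.207) = 0.738934 + (-0.738934)·e^(−0.305027·1.207) = 0.738934 + (-0.738934)·0.692001 = 0.227591 mol/L.

0.2276 mol/L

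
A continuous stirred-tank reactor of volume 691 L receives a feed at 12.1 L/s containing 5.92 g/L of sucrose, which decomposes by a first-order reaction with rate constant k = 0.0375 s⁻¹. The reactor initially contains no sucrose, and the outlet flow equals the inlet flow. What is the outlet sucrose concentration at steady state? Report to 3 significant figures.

Accumulation = in − out − consumed: V dC/dt = Q C_in − Q C − k V C.
At steady state: 0 = Q C_in − (Q + kV) C_ss, so C_ss = Q C_in/(Q + kV).
C_ss = 12.1·5.92/(12.1 + 0.0375·691) = 71.632/38.012 = 1.8844 g/L.

1.88 g/L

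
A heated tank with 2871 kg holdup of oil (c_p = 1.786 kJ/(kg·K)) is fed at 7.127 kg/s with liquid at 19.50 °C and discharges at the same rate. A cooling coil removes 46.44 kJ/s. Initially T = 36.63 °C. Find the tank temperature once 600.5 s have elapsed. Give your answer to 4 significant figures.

20.53 °C

First-law balance (no shaft work): M c_p dT/dt = ṁ c_p (T_in − T) − 46.44.
τ = M/ṁ = 402.834 s; T_ss = T_in − Q̇/(ṁ c_p) = 19.50 − 46.44/(7.127·1.786) = 15.8516 °C.
Integrating: T(t) = T_ss + (T₀ − T_ss) e^(−t/τ).
T(600.5) = 15.8516 + (20.7784)·e^(−600.5/402.834) = 15.8516 + (20.7784)·0.225218 = 20.5313 °C.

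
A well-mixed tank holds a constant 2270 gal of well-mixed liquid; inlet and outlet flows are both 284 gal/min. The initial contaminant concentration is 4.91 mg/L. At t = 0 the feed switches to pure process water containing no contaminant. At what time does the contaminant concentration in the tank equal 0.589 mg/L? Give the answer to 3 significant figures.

16.9 min

Species balance: V dC/dt = Q(C_in − C) ⇒ τ = V/Q = 7.9930 min.
C(t) = C_in + (C₀ − C_in) e^(−t/τ). Set C = 0.589 and solve for t:
e^(−t/τ) = (C − C_in)/(C₀ − C_in) = (0.589 − 0)/(4.91 − 0) = 0.11996
t = −τ ln(…) = 7.9930 × 2.1206 = 16.950 min.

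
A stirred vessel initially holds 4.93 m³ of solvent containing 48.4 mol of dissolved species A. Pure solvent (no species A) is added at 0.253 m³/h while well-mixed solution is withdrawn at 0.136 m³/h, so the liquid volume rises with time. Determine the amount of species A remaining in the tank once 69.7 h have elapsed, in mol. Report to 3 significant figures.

Let m(t) be the amount of species A. Volume: V(t) = V₀ + (Q_in − Q_out) t = 4.93 + 0.11700 t; V(69.7) = 13.085 m³.
No species A enters, so dm/dt = −Q_out · (m/V).
Separate: dm/m = −Q_out dt/V(t) ⇒ ln(m/m₀) = −(Q_out/(Q_in−Q_out)) ln(V/V₀).
m = m₀ (V₀/V)^(Q_out/(Q_in−Q_out)) = 48.4 × (4.93/13.085)^(1.1624) = 15.563 mol.

15.6 mol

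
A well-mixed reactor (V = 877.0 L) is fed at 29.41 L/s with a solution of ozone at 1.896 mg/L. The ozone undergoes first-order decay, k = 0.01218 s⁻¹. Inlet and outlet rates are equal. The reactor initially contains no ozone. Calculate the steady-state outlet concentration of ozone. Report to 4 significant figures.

1.391 mg/L

Accumulation = in − out − consumed: V dC/dt = Q C_in − Q C − k V C.
Steady state (dC/dt = 0): C_ss = Q C_in/(Q + kV) = C_in/(1 + kV/Q).
C_ss = 29.41·1.896/(29.41 + 0.01218·877.0) = 55.7614/40.0919 = 1.39084 mg/L.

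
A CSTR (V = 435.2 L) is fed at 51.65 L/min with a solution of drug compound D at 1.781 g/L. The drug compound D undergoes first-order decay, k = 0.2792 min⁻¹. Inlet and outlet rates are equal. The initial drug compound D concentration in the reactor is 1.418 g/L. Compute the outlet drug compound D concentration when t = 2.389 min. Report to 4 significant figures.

Accumulation = in − out − consumed: V dC/dt = Q C_in − Q C − k V C.
dC/dt = (Q/V) C_in − (Q/V + k) C; effective rate a = Q/V + k = 0.118681 + 0.2792 = 0.397881 min⁻¹.
C_ss = Q C_in/(Q + kV) = 0.531242 g/L; C(t) = C_ss + (C₀ − C_ss) e^(−a t).
C(2.389) = 0.531242 + (0.886758)·e^(−0.397881·2.389) = 0.531242 + (0.886758)·0.386533 = 0.874003 g/L.

0.8740 g/L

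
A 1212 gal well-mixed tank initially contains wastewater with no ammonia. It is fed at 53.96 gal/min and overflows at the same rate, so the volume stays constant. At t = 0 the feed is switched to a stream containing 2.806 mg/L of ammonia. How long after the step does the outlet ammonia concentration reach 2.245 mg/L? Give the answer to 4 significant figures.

36.16 min

Species balance: V dC/dt = Q(C_in − C) ⇒ τ = V/Q = 22.4611 min.
C(t) = C_in + (C₀ − C_in) e^(−t/τ). Set C = 2.245 and solve for t:
e^(−t/τ) = (C − C_in)/(C₀ − C_in) = (2.245 − 2.806)/(0 − 2.806) = 0.199929
t = −τ ln(…) = 22.4611 × 1.60979 = 36.1577 min.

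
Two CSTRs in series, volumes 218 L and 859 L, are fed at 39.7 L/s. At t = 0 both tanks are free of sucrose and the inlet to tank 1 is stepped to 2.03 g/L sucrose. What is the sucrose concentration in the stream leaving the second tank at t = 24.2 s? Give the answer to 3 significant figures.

Each tank obeys Vᵢ dCᵢ/dt = Q(Cᵢ₋₁ − Cᵢ), so τᵢ = Vᵢ/Q.
τ₁ = 218/39.7 = 5.4912 s; τ₂ = 859/39.7 = 21.637 s.
Solving the cascade with C₁(0)=C₂(0)=0 gives C₂(t) = C_in[1 − (τ₁ e^(−t/τ₁) − τ₂ e^(−t/τ₂))/(τ₁ − τ₂)].
At t = 24.2: e^(−t/τ₁) = 0.012191, e^(−t/τ₂) = 0.32679.
C₂ = 2.03·[1 − (5.4912·0.012191 − 21.637·0.32679)/(-16.146)] = 2.03·0.56622 = 1.1494 g/L.

1.15 g/L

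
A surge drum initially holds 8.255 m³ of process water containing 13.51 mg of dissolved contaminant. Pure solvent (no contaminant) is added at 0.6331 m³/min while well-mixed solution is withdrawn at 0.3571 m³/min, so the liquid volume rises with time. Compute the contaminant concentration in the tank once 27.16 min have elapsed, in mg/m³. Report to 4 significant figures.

Let m(t) be the amount of contaminant. Volume: V(t) = V₀ + (Q_in − Q_out) t = 8.255 + 0.276000 t; V(27.16) = 15.7512 m³.
Species balance (pure solvent in): dm/dt = −Q_out · m/V(t).
Separate: dm/m = −Q_out dt/V(t) ⇒ ln(m/m₀) = −(Q_out/(Q_in−Q_out)) ln(V/V₀).
m = m₀ (V₀/V)^(Q_out/(Q_in−Q_out)) = 13.51 × (8.255/15.7512)^(1.29384) = 5.85611 mg.
C = m/V = 5.85611/15.7512 = 0.371789 mg/m³.

0.3718 mg/m³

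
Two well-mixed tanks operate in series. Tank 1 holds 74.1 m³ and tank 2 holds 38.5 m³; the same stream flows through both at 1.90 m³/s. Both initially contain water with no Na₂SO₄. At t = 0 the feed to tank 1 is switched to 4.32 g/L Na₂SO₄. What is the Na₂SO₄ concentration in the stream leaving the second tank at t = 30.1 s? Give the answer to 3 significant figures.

1.22 g/L

Each tank obeys Vᵢ dCᵢ/dt = Q(Cᵢ₋₁ − Cᵢ), so τᵢ = Vᵢ/Q.
τ₁ = 74.1/1.90 = 39.000 s; τ₂ = 38.5/1.90 = 20.263 s.
Tank 1: C₁ = C_in(1 − e^(−t/τ₁)). Tank 2 (τ₁ ≠ τ₂): C₂ = C_in[1 − (τ₁ e^(−t/τ₁) − τ₂ e^(−t/τ₂))/(τ₁ − τ₂)].
At t = 30.1: e^(−t/τ₁) = 0.46218, e^(−t/τ₂) = 0.22640.
C₂ = 4.32·[1 − (39.000·0.46218 − 20.263·0.22640)/(18.737)] = 4.32·0.28283 = 1.2218 g/L.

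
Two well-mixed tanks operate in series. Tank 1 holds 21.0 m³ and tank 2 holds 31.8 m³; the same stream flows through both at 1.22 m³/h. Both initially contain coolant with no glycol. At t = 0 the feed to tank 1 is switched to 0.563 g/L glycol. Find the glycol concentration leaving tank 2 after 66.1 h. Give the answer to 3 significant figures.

0.455 g/L

Species balance on tank i: dCᵢ/dt = (Cᵢ₋₁ − Cᵢ)/τᵢ with τᵢ = Vᵢ/Q.
τ₁ = 21.0/1.22 = 17.213 h; τ₂ = 31.8/1.22 = 26.066 h.
Tank 1: C₁ = C_in(1 − e^(−t/τ₁)). Tank 2 (τ₁ ≠ τ₂): C₂ = C_in[1 − (τ₁ e^(−t/τ₁) − τ₂ e^(−t/τ₂))/(τ₁ − τ₂)].
At t = 66.1: e^(−t/τ₁) = 0.021492, e^(−t/τ₂) = 0.079189.
C₂ = 0.563·[1 − (17.213·0.021492 − 26.066·0.079189)/(-8.8525)] = 0.563·0.80862 = 0.45525 g/L.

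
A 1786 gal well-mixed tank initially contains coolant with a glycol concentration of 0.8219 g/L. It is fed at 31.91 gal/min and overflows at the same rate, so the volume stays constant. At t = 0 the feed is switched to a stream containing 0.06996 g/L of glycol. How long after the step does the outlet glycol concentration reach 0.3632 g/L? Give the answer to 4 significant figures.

Accumulation = in − out for the solute gives V dC/dt = Q(C_in − C), so τ = V/Q = 55.9699 min.
C(t) = C_in + (C₀ − C_in) e^(−t/τ). Set C = 0.3632 and solve for t:
e^(−t/τ) = (C − C_in)/(C₀ − C_in) = (0.3632 − 0.06996)/(0.8219 − 0.06996) = 0.389978
t = −τ ln(…) = 55.9699 × 0.941665 = 52.7049 min.

52.70 min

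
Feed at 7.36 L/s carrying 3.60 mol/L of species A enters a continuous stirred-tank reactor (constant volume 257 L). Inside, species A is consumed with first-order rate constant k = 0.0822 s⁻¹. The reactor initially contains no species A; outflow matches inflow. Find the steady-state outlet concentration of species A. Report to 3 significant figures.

0.930 mol/L

Species balance: V dC/dt = Q C_in − Q C − k V C.
At steady state: 0 = Q C_in − (Q + kV) C_ss, so C_ss = Q C_in/(Q + kV).
C_ss = 7.36·3.60/(7.36 + 0.0822·257) = 26.496/28.485 = 0.93016 mol/L.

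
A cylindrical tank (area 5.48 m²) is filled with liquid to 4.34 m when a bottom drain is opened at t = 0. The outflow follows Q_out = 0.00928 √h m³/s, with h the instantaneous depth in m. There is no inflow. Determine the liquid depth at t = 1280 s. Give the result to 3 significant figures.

A dh/dt = −Q_out = −0.00928 √h.
Separate and integrate: 2(√h − √h₀) = −(0.00928/A) t.
√h = √4.34 − 0.00928·1280/(2·5.48) = 2.0833 − 1.0838 = 0.99947.
h = 0.99947² = 0.99894 m.

0.999 m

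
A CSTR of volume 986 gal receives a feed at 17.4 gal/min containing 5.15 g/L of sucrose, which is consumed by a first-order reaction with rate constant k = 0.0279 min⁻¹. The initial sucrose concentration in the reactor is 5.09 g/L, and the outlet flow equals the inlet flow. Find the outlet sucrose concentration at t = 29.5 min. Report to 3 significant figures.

2.80 g/L

Species balance: V dC/dt = Q C_in − Q C − k V C.
dC/dt = (Q/V) C_in − (Q/V + k) C; effective rate a = Q/V + k = 0.017647 + 0.0279 = 0.045547 min⁻¹.
C_ss = Q C_in/(Q + kV) = 1.9954 g/L; C(t) = C_ss + (C₀ − C_ss) e^(−a t).
C(29.5) = 1.9954 + (3.0946)·e^(−0.045547·29.5) = 1.9954 + (3.0946)·0.26089 = 2.8027 g/L.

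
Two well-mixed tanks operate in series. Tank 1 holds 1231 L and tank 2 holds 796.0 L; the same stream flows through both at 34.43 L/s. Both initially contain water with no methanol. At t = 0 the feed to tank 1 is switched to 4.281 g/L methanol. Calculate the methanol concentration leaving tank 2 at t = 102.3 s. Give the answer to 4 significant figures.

3.682 g/L

Species balance on tank i: dCᵢ/dt = (Cᵢ₋₁ − Cᵢ)/τᵢ with τᵢ = Vᵢ/Q.
τ₁ = 1231/34.43 = 35.7537 s; τ₂ = 796.0/34.43 = 23.1194 s.
Tank 1: C₁ = C_in(1 − e^(−t/τ₁)). Tank 2 (τ₁ ≠ τ₂): C₂ = C_in[1 − (τ₁ e^(−t/τ₁) − τ₂ e^(−t/τ₂))/(τ₁ − τ₂)].
At t = 102.3: e^(−t/τ₁) = 0.0571977, e^(−t/τ₂) = 0.0119759.
C₂ = 4.281·[1 − (35.7537·0.0571977 − 23.1194·0.0119759)/(12.6343)] = 4.281·0.860052 = 3.68188 g/L.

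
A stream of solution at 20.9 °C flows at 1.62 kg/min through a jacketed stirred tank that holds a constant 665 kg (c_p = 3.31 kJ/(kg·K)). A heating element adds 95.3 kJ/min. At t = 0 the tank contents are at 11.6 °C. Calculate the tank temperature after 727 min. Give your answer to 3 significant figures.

34.1 °C

M c_p dT/dt = ṁ c_p (T_in − T) + Q̇.
τ = M/ṁ = 410.49 min; T_ss = T_in + Q̇/(ṁ c_p) = 20.9 + 95.3/(1.62·3.31) = 38.673 °C.
T approaches T_ss exponentially: T(t) = T_ss + (T₀ − T_ss) e^(−t/τ).
T(727) = 38.673 + (-27.073)·e^(−727/410.49) = 38.673 + (-27.073)·0.17016 = 34.066 °C.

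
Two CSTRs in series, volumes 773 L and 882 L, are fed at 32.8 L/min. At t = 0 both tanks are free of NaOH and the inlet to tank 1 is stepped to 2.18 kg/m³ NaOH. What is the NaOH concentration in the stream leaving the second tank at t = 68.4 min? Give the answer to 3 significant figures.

1.64 kg/m³

Time constants: τᵢ = Vᵢ/Q for each well-mixed tank.
τ₁ = 773/32.8 = 23.567 min; τ₂ = 882/32.8 = 26.890 min.
Tank 1: C₁ = C_in(1 − e^(−t/τ₁)). Tank 2 (τ₁ ≠ τ₂): C₂ = C_in[1 − (τ₁ e^(−t/τ₁) − τ₂ e^(−t/τ₂))/(τ₁ − τ₂)].
At t = 68.4: e^(−t/τ₁) = 0.054894, e^(−t/τ₂) = 0.078577.
C₂ = 2.18·[1 − (23.567·0.054894 − 26.890·0.078577)/(-3.3232)] = 2.18·0.75347 = 1.6426 kg/m³.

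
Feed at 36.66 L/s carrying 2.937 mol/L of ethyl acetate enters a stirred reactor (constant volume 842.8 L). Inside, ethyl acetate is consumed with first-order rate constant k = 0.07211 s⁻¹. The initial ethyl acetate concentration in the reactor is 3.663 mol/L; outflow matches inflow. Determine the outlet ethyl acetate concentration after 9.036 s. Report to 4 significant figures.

2.005 mol/L

V dC/dt = Q(C_in − C) − k V C.
dC/dt = (Q/V) C_in − (Q/V + k) C; effective rate a = Q/V + k = 0.0434979 + 0.07211 = 0.115608 s⁻¹.
C_ss = Q C_in/(Q + kV) = 1.10506 mol/L; C(t) = C_ss + (C₀ − C_ss) e^(−a t).
C(9.036) = 1.10506 + (2.55794)·e^(−0.115608·9.036) = 1.10506 + (2.55794)·0.351821 = 2.00499 mol/L.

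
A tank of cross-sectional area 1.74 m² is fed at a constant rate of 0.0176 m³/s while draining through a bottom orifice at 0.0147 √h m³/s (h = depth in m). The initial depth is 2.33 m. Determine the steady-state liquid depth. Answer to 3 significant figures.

Volume balance on the tank: A dh/dt = Q_in − 0.0147 √h. At steady state dh/dt = 0:
Q_in = 0.0147 √h_ss ⇒ √h_ss = 0.0176/0.0147 = 1.1973.
h_ss = 1.1973² = 1.4335 m. (Since h₀ = 2.33 m > h_ss, the level will fall toward this value.)

1.43 m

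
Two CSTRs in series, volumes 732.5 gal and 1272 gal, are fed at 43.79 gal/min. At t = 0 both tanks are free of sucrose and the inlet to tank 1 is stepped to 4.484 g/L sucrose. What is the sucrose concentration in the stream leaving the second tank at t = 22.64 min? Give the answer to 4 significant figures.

1.208 g/L

Each tank obeys Vᵢ dCᵢ/dt = Q(Cᵢ₋₁ − Cᵢ), so τᵢ = Vᵢ/Q.
τ₁ = 732.5/43.79 = 16.7276 min; τ₂ = 1272/43.79 = 29.0477 min.
Solving the cascade with C₁(0)=C₂(0)=0 gives C₂(t) = C_in[1 − (τ₁ e^(−t/τ₁) − τ₂ e^(−t/τ₂))/(τ₁ − τ₂)].
At t = 22.64: e^(−t/τ₁) = 0.258346, e^(−t/τ₂) = 0.458678.
C₂ = 4.484·[1 − (16.7276·0.258346 − 29.0477·0.458678)/(-12.3202)] = 4.484·0.269324 = 1.20765 g/L.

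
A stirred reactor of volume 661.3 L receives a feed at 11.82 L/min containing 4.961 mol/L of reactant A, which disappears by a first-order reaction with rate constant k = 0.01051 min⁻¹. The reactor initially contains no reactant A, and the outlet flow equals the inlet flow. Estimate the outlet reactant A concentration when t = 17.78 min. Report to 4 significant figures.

1.238 mol/L

Accumulation = in − out − consumed: V dC/dt = Q C_in − Q C − k V C.
dC/dt = (Q/V) C_in − (Q/V + k) C; effective rate a = Q/V + k = 0.0178739 + 0.01051 = 0.0283839 min⁻¹.
C_ss = Q C_in/(Q + kV) = 3.12404 mol/L; C(t) = C_ss + (C₀ − C_ss) e^(−a t).
C(17.78) = 3.12404 + (-3.12404)·e^(−0.0283839·17.78) = 3.12404 + (-3.12404)·0.603707 = 1.23803 mol/L.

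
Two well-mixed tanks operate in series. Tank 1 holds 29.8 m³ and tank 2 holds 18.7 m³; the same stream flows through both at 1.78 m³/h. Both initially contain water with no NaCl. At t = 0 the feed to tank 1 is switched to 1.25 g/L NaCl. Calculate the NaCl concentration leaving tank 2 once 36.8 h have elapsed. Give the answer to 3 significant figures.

0.941 g/L

Time constants: τᵢ = Vᵢ/Q for each well-mixed tank.
τ₁ = 29.8/1.78 = 16.742 h; τ₂ = 18.7/1.78 = 10.506 h.
Tank 1: C₁ = C_in(1 − e^(−t/τ₁)). Tank 2 (τ₁ ≠ τ₂): C₂ = C_in[1 − (τ₁ e^(−t/τ₁) − τ₂ e^(−t/τ₂))/(τ₁ − τ₂)].
At t = 36.8: e^(−t/τ₁) = 0.11101, e^(−t/τ₂) = 0.030110.
C₂ = 1.25·[1 − (16.742·0.11101 − 10.506·0.030110)/(6.2360)] = 1.25·0.75270 = 0.94087 g/L.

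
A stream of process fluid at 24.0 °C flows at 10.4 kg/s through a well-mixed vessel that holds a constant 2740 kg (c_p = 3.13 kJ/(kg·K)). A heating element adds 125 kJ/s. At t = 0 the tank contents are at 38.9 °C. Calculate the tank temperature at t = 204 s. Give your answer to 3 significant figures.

32.9 °C

M c_p dT/dt = ṁ c_p (T_in − T) + Q̇.
Rearrange: dT/dt = (T_ss − T)/τ with τ = M/ṁ = 263.46 s and T_ss = T_in + Q̇/(ṁ c_p) = 27.840 °C.
Solution: T(t) = T_ss + (T₀ − T_ss) e^(−t/τ).
T(204) = 27.840 + (11.060)·e^(−204/263.46) = 27.840 + (11.060)·0.46102 = 32.939 °C.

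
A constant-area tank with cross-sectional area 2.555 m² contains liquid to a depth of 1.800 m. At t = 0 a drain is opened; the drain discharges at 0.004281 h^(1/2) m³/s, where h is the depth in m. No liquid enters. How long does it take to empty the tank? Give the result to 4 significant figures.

With no inflow, A dh/dt = −0.004281 √h.
∫ h^(−1/2) dh = −(0.004281/A) ∫ dt, giving 2√h = 2√h₀ − (0.004281/A) t.
Tank is empty when √h = 0: t_empty = 2A√h₀/0.004281.
t_empty = 2·2.555·√1.800/0.004281 = 5.11000·1.34164/0.004281 = 1601.44 s.

1601 s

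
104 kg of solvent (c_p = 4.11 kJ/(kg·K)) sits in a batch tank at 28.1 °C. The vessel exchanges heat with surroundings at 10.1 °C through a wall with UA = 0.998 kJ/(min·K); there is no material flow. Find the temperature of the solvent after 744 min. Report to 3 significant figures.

13.3 °C

First-law balance (no shaft work): M c_p dT/dt = −UA(T − T_amb).
dT/dt = (T_ss − T)/τ with T_ss = T_amb = 10.100 °C, τ = M c_p/UA = 104·4.11/0.998 = 428.30 min.
Integrating: T(t) = T_ss + (T₀ − T_ss) e^(−t/τ).
T(744) = 10.100 + (18.000)·0.17603 = 13.268 °C.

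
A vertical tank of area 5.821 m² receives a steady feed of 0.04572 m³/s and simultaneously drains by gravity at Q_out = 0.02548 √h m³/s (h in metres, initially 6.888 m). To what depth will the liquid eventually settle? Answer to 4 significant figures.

3.220 m

Level balance: A dh/dt = 0.04572 − 0.02548 √h. Setting dh/dt = 0:
Q_in = 0.02548 √h_ss ⇒ √h_ss = 0.04572/0.02548 = 1.79435.
h_ss = 1.79435² = 3.21969 m. (Since h₀ = 6.888 m > h_ss, the level will fall toward this value.)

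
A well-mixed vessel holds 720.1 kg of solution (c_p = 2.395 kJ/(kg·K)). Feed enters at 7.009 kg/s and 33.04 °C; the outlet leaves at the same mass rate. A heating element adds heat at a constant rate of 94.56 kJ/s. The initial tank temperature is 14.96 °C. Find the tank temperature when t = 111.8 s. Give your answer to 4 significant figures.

Energy balance: M c_p dT/dt = ṁ c_p (T_in − T) + 94.56.
τ = M/ṁ = 102.739 s; T_ss = T_in + Q̇/(ṁ c_p) = 33.04 + 94.56/(7.009·2.395) = 38.6731 °C.
This is linear first-order; T(t) = T_ss + (T₀ − T_ss) e^(−t/τ).
T(111.8) = 38.6731 + (-23.7131)·e^(−111.8/102.739) = 38.6731 + (-23.7131)·0.336825 = 30.6859 °C.

30.69 °C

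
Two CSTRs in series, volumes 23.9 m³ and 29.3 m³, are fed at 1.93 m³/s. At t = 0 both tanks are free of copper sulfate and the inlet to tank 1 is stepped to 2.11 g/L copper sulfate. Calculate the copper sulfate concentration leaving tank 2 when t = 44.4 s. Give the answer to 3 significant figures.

Time constants: τᵢ = Vᵢ/Q for each well-mixed tank.
τ₁ = 23.9/1.93 = 12.383 s; τ₂ = 29.3/1.93 = 15.181 s.
Tank 1: C₁ = C_in(1 − e^(−t/τ₁)). Tank 2 (τ₁ ≠ τ₂): C₂ = C_in[1 − (τ₁ e^(−t/τ₁) − τ₂ e^(−t/τ₂))/(τ₁ − τ₂)].
At t = 44.4: e^(−t/τ₁) = 0.027724, e^(−t/τ₂) = 0.053684.
C₂ = 2.11·[1 − (12.383·0.027724 − 15.181·0.053684)/(-2.7979)] = 2.11·0.83142 = 1.7543 g/L.

1.75 g/L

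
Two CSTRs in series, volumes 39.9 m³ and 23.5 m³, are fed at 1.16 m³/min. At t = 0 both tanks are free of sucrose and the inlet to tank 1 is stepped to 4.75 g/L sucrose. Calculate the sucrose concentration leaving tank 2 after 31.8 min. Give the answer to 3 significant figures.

1.58 g/L

Time constants: τᵢ = Vᵢ/Q for each well-mixed tank.
τ₁ = 39.9/1.16 = 34.397 min; τ₂ = 23.5/1.16 = 20.259 min.
Tank 1: C₁ = C_in(1 − e^(−t/τ₁)). Tank 2 (τ₁ ≠ τ₂): C₂ = C_in[1 − (τ₁ e^(−t/τ₁) − τ₂ e^(−t/τ₂))/(τ₁ − τ₂)].
At t = 31.8: e^(−t/τ₁) = 0.39673, e^(−t/τ₂) = 0.20811.
C₂ = 4.75·[1 − (34.397·0.39673 − 20.259·0.20811)/(14.138)] = 4.75·0.33300 = 1.5817 g/L.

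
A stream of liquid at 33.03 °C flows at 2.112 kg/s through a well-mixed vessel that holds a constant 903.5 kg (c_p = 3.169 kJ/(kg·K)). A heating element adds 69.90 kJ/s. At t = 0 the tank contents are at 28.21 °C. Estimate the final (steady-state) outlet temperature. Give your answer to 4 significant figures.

43.47 °C

M c_p dT/dt = ṁ c_p (T_in − T) + Q̇.
At steady state dT/dt = 0 ⇒ T_ss = T_in + Q̇/(ṁ c_p) = 33.03 + 69.90/(2.112·3.169) = 43.4739 °C.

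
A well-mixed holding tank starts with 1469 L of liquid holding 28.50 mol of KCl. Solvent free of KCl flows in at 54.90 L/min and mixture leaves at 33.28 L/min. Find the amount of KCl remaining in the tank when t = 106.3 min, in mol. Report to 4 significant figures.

Total volume: dV/dt = Q_in − Q_out = 21.6200 L/min, so V(t) = 1469 + 21.6200 t and V(106.3) = 3767.21 L.
No KCl enters, so dm/dt = −Q_out · (m/V).
Separate: dm/m = −Q_out dt/V(t) ⇒ ln(m/m₀) = −(Q_out/(Q_in−Q_out)) ln(V/V₀).
m = m₀ (V₀/V)^(Q_out/(Q_in−Q_out)) = 28.50 × (1469/3767.21)^(1.53932) = 6.68757 mol.

6.688 mol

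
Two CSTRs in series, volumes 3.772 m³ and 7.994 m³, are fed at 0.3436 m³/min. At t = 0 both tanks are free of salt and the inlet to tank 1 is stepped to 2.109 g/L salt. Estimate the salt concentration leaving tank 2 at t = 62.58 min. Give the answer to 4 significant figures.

Time constants: τᵢ = Vᵢ/Q for each well-mixed tank.
τ₁ = 3.772/0.3436 = 10.9779 min; τ₂ = 7.994/0.3436 = 23.2654 min.
Solving the cascade with C₁(0)=C₂(0)=0 gives C₂(t) = C_in[1 − (τ₁ e^(−t/τ₁) − τ₂ e^(−t/τ₂))/(τ₁ − τ₂)].
At t = 62.58: e^(−t/τ₁) = 0.00334411, e^(−t/τ₂) = 0.0678926.
C₂ = 2.109·[1 − (10.9779·0.00334411 − 23.2654·0.0678926)/(-12.2875)] = 2.109·0.874439 = 1.84419 g/L.

1.844 g/L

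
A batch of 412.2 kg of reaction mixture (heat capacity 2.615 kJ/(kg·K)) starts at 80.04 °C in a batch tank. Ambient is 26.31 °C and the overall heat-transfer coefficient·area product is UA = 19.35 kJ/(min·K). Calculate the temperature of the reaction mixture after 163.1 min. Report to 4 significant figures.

29.19 °C

Lumped-capacitance energy balance: M c_p dT/dt = UA(T_amb − T).
dT/dt = (T_ss − T)/τ with T_ss = T_amb = 26.3100 °C, τ = M c_p/UA = 412.2·2.615/19.35 = 55.7056 min.
This is linear first-order; T(t) = T_ss + (T₀ − T_ss) e^(−t/τ).
T(163.1) = 26.3100 + (53.7300)·0.0535096 = 29.1851 °C.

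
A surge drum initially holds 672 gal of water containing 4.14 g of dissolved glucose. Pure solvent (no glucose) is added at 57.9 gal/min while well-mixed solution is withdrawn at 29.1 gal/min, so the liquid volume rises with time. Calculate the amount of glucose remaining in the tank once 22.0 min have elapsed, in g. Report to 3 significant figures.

Total volume: dV/dt = Q_in − Q_out = 28.800 gal/min, so V(t) = 672 + 28.800 t and V(22.0) = 1305.6 gal.
Solute balance: dm/dt = 0 − Q_out C = −Q_out m/V(t).
Separate: dm/m = −Q_out dt/V(t) ⇒ ln(m/m₀) = −(Q_out/(Q_in−Q_out)) ln(V/V₀).
m = m₀ (V₀/V)^(Q_out/(Q_in−Q_out)) = 4.14 × (672/1305.6)^(1.0104) = 2.1162 g.

2.12 g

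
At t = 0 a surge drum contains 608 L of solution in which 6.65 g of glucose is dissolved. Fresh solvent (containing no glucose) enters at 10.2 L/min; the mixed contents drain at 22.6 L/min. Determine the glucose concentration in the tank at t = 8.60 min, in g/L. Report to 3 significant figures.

0.00933 g/L

Total volume: dV/dt = Q_in − Q_out = -12.400 L/min, so V(t) = 608 − 12.400 t and V(8.60) = 501.36 L.
Solute balance: dm/dt = 0 − Q_out C = −Q_out m/V(t).
Separate: dm/m = −Q_out dt/V(t) ⇒ ln(m/m₀) = −(Q_out/(Q_in−Q_out)) ln(V/V₀).
m = m₀ (V₀/V)^(Q_out/(Q_in−Q_out)) = 6.65 × (608/501.36)^(-1.8226) = 4.6792 g.
C = m/V = 4.6792/501.36 = 0.0093331 g/L.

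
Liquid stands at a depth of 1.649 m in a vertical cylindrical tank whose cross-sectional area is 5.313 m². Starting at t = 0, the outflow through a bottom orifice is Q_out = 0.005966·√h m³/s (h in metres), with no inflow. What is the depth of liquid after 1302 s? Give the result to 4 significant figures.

A dh/dt = −Q_out = −0.005966 √h.
Separate and integrate: 2(√h − √h₀) = −(0.005966/A) t.
√h = √1.649 − 0.005966·1302/(2·5.313) = 1.28413 − 0.731012 = 0.553122.
h = 0.553122² = 0.305944 m.

0.3059 m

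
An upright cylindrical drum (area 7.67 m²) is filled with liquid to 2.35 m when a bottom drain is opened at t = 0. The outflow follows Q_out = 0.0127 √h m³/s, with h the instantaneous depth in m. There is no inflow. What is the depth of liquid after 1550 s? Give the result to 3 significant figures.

With no inflow, A dh/dt = −0.0127 √h.
Separate and integrate: 2(√h − √h₀) = −(0.0127/A) t.
√h = √2.35 − 0.0127·1550/(2·7.67) = 1.5330 − 1.2832 = 0.24972.
h = 0.24972² = 0.062362 m.

0.0624 m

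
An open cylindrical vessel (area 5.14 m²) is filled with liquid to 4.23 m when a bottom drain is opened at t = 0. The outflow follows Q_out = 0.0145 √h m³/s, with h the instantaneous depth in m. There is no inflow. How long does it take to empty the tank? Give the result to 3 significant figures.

1460 s

With no inflow, A dh/dt = −0.0145 √h.
This is separable: 2 d(√h)/dt = −0.0145/A, so √h = √h₀ − (0.0145/(2A)) t.
Tank is empty when √h = 0: t_empty = 2A√h₀/0.0145.
t_empty = 2·5.14·√4.23/0.0145 = 10.280·2.0567/0.0145 = 1458.1 s.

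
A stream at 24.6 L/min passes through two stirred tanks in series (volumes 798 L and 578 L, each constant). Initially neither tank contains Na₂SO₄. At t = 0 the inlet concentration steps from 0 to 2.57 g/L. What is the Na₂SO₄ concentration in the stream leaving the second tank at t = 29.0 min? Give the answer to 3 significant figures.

0.722 g/L

Species balance on tank i: dCᵢ/dt = (Cᵢ₋₁ − Cᵢ)/τᵢ with τᵢ = Vᵢ/Q.
τ₁ = 798/24.6 = 32.439 min; τ₂ = 578/24.6 = 23.496 min.
Tank 1: C₁ = C_in(1 − e^(−t/τ₁)). Tank 2 (τ₁ ≠ τ₂): C₂ = C_in[1 − (τ₁ e^(−t/τ₁) − τ₂ e^(−t/τ₂))/(τ₁ − τ₂)].
At t = 29.0: e^(−t/τ₁) = 0.40902, e^(−t/τ₂) = 0.29105.
C₂ = 2.57·[1 − (32.439·0.40902 − 23.496·0.29105)/(8.9431)] = 2.57·0.28103 = 0.72226 g/L.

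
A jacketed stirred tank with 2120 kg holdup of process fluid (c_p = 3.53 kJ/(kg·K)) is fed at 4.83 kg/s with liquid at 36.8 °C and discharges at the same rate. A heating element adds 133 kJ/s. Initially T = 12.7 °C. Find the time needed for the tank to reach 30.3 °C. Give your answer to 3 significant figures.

352 s

Heat balance on the well-mixed liquid: M c_p dT/dt = ṁ c_p (T_in − T) + 133.
τ = M/ṁ = 438.92 s; T_ss = T_in + Q̇/(ṁ c_p) = 44.601 °C.
T(t) = T_ss + (T₀ − T_ss) e^(−t/τ). Set T = 30.3:
e^(−t/τ) = (30.3 − 44.601)/(12.7 − 44.601) = 0.44829
t = −438.92 · ln(0.44829) = 352.16 s.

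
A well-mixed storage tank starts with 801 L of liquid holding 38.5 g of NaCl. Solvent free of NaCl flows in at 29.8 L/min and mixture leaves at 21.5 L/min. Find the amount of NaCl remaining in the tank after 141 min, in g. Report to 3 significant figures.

Let m(t) be the amount of NaCl. Volume: V(t) = V₀ + (Q_in − Q_out) t = 801 + 8.3000 t; V(141) = 1971.3 L.
Species balance (pure solvent in): dm/dt = −Q_out · m/V(t).
dm/m = −Q_out dt/(V₀ + 8.3000 t); integrating gives ln(m/m₀) = −(Q_out/(Q_in−Q_out)) ln(V/V₀).
m = m₀ (V₀/V)^(Q_out/(Q_in−Q_out)) = 38.5 × (801/1971.3)^(2.5904) = 3.7352 g.

3.74 g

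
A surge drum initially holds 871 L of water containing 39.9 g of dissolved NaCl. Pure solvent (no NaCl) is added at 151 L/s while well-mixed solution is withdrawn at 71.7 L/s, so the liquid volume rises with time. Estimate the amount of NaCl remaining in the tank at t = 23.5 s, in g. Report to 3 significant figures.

Total volume: dV/dt = Q_in − Q_out = 79.300 L/s, so V(t) = 871 + 79.300 t and V(23.5) = 2734.6 L.
Species balance (pure solvent in): dm/dt = −Q_out · m/V(t).
dm/m = −Q_out dt/(V₀ + 79.300 t); integrating gives ln(m/m₀) = −(Q_out/(Q_in−Q_out)) ln(V/V₀).
m = m₀ (V₀/V)^(Q_out/(Q_in−Q_out)) = 39.9 × (871/2734.6)^(0.90416) = 14.182 g.

14.2 g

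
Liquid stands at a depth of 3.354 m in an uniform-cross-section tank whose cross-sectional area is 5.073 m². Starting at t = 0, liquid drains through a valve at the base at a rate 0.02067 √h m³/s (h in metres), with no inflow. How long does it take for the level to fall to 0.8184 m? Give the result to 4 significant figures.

454.9 s

Mass balance (ρ constant): A dh/dt = −0.02067 √h.
This is separable: 2 d(√h)/dt = −0.02067/A, so √h = √h₀ − (0.02067/(2A)) t.
t = 2A(√h₀ − √h)/0.02067 = 2·5.073·(√3.354 − √0.8184)/0.02067
  = 10.1460 × (1.83139 − 0.904655) / 0.02067 = 454.895 s.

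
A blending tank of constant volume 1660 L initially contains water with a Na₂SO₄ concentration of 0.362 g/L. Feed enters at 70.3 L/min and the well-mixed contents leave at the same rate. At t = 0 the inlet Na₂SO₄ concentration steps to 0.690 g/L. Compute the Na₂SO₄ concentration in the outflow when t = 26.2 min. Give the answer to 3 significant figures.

0.582 g/L

Species balance on the tank: V dC/dt = Q(C_in − C).
Rewrite as dC/dt + C/τ = C_in/τ, τ = V/Q = 23.613 min.
This is linear first-order; C(t) = C_in + (C₀ − C_in) e^(−t/τ).
C(26.2) = 0.690 + (0.362 − 0.690)·e^(−26.2/23.613) = 0.690 + (-0.32800)·0.32971 = 0.58186 g/L.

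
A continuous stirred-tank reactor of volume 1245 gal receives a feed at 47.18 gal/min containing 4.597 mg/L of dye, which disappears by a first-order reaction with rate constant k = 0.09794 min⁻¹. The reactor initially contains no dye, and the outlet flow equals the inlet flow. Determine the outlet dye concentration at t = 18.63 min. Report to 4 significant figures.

Species balance: V dC/dt = Q C_in − Q C − k V C.
This is linear with rate a = Q/V + k = 0.135836 min⁻¹.
C_ss = Q C_in/(Q + kV) = 1.28248 mg/L; C(t) = C_ss + (C₀ − C_ss) e^(−a t).
C(18.63) = 1.28248 + (-1.28248)·e^(−0.135836·18.63) = 1.28248 + (-1.28248)·0.0796099 = 1.18038 mg/L.

1.180 mg/L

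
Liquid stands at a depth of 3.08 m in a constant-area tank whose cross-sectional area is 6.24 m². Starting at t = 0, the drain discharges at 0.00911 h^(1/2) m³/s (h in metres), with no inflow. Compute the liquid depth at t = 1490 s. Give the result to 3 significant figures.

A dh/dt = −Q_out = −0.00911 √h.
∫ h^(−1/2) dh = −(0.00911/A) ∫ dt, giving 2√h = 2√h₀ − (0.00911/A) t.
√h = √3.08 − 0.00911·1490/(2·6.24) = 1.7550 − 1.0877 = 0.66734.
h = 0.66734² = 0.44534 m.

0.445 m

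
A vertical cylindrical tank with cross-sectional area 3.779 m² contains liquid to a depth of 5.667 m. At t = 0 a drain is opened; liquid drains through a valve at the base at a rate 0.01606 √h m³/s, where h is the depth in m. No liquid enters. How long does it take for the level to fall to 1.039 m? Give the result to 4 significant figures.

Unsteady balance on liquid volume: A dh/dt = −0.01606 √h.
∫ h^(−1/2) dh = −(0.01606/A) ∫ dt, giving 2√h = 2√h₀ − (0.01606/A) t.
t = 2A(√h₀ − √h)/0.01606 = 2·3.779·(√5.667 − √1.039)/0.01606
  = 7.55800 × (2.38055 − 1.01931) / 0.01606 = 640.610 s.

640.6 s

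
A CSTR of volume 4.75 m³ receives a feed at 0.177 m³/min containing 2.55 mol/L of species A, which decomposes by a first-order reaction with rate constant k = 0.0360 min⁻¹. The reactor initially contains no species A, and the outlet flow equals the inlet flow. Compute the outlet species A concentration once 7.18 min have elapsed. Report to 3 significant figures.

0.531 mol/L

V dC/dt = Q(C_in − C) − k V C.
This is linear with rate a = Q/V + k = 0.073263 min⁻¹.
C_ss = Q C_in/(Q + kV) = 1.2970 mol/L; C(t) = C_ss + (C₀ − C_ss) e^(−a t).
C(7.18) = 1.2970 + (-1.2970)·e^(−0.073263·7.18) = 1.2970 + (-1.2970)·0.59095 = 0.53054 mol/L.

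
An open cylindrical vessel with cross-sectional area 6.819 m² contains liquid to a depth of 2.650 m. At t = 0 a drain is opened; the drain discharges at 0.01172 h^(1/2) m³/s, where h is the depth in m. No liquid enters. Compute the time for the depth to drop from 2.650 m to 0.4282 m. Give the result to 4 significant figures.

1133 s

A dh/dt = −Q_out = −0.01172 √h.
∫ h^(−1/2) dh = −(0.01172/A) ∫ dt, giving 2√h = 2√h₀ − (0.01172/A) t.
t = 2A(√h₀ − √h)/0.01172 = 2·6.819·(√2.650 − √0.4282)/0.01172
  = 13.6380 × (1.62788 − 0.654370) / 0.01172 = 1132.83 s.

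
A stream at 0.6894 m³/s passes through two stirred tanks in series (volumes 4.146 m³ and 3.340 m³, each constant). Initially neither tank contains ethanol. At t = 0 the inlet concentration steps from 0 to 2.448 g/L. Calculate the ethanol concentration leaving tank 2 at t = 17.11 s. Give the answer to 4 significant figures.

2.013 g/L

Each tank obeys Vᵢ dCᵢ/dt = Q(Cᵢ₋₁ − Cᵢ), so τᵢ = Vᵢ/Q.
τ₁ = 4.146/0.6894 = 6.01393 s; τ₂ = 3.340/0.6894 = 4.84479 s.
Solving the cascade with C₁(0)=C₂(0)=0 gives C₂(t) = C_in[1 − (τ₁ e^(−t/τ₁) − τ₂ e^(−t/τ₂))/(τ₁ − τ₂)].
At t = 17.11: e^(−t/τ₁) = 0.0581306, e^(−t/τ₂) = 0.0292573.
C₂ = 2.448·[1 − (6.01393·0.0581306 − 4.84479·0.0292573)/(1.16913)] = 2.448·0.822221 = 2.01280 g/L.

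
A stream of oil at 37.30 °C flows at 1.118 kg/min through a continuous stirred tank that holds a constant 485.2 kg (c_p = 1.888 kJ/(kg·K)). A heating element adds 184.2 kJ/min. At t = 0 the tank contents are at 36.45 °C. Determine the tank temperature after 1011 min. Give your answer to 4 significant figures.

First-law balance (no shaft work): M c_p dT/dt = ṁ c_p (T_in − T) + 184.2.
τ = M/ṁ = 433.989 min; T_ss = T_in + Q̇/(ṁ c_p) = 37.30 + 184.2/(1.118·1.888) = 124.566 °C.
This is linear first-order; T(t) = T_ss + (T₀ − T_ss) e^(−t/τ).
T(1011) = 124.566 + (-88.1162)·e^(−1011/433.989) = 124.566 + (-88.1162)·0.0973395 = 115.989 °C.

116.0 °C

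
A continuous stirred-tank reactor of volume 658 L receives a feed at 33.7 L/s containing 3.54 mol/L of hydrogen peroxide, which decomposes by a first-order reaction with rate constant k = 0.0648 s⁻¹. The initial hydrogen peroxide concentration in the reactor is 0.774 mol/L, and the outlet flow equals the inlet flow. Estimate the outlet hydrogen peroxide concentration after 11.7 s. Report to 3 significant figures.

V dC/dt = Q(C_in − C) − k V C.
dC/dt = (Q/V) C_in − (Q/V + k) C; effective rate a = Q/V + k = 0.051216 + 0.0648 = 0.11602 s⁻¹.
C_ss = Q C_in/(Q + kV) = 1.5628 mol/L; C(t) = C_ss + (C₀ − C_ss) e^(−a t).
C(11.7) = 1.5628 + (-0.78875)·e^(−0.11602·11.7) = 1.5628 + (-0.78875)·0.25733 = 1.3598 mol/L.

1.36 mol/L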